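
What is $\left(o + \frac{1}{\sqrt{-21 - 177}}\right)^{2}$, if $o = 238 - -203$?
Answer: $\frac{\left(29106 - i \sqrt{22}\right)^{2}}{4356} \approx 1.9448 \cdot 10^{5} - 62.681 i$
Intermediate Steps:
$o = 441$ ($o = 238 + 203 = 441$)
$\left(o + \frac{1}{\sqrt{-21 - 177}}\right)^{2} = \left(441 + \frac{1}{\sqrt{-21 - 177}}\right)^{2} = \left(441 + \frac{1}{\sqrt{-198}}\right)^{2} = \left(441 + \frac{1}{3 i \sqrt{22}}\right)^{2} = \left(441 - \frac{i \sqrt{22}}{66}\right)^{2}$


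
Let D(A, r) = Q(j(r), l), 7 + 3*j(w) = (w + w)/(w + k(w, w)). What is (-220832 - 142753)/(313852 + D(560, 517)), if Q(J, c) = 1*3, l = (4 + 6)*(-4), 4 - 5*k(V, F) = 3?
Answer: -72717/62771 ≈ -1.1584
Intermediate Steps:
k(V, F) = 1/5 (k(V, F) = 4/5 - 1/5*3 = 4/5 - 3/5 = 1/5)
j(w) = -7/3 + 2*w/(3*(1/5 + w)) (j(w) = -7/3 + ((w + w)/(w + 1/5))/3 = -7/3 + ((2*w)/(1/5 + w))/3 = -7/3 + (2*w/(1/5 + w))/3 = -7/3 + 2*w/(3*(1/5 + w)))
l = -40 (l = 10*(-4) = -40)
Q(J, c) = 3
D(A, r) = 3
(-220832 - 142753)/(313852 + D(560, 517)) = (-220832 - 142753)/(313852 + 3) = -363585/313855 = -363585*1/313855 = -72717/62771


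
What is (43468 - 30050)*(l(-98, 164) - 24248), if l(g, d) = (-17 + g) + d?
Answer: -324702182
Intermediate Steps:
l(g, d) = -17 + d + g
(43468 - 30050)*(l(-98, 164) - 24248) = (43468 - 30050)*((-17 + 164 - 98) - 24248) = 13418*(49 - 24248) = 13418*(-24199) = -324702182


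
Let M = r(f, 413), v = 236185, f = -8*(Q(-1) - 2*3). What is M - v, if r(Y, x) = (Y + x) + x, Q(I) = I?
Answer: -235303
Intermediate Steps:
f = 56 (f = -8*(-1 - 2*3) = -8*(-1 - 6) = -8*(-7) = 56)
r(Y, x) = Y + 2*x
M = 882 (M = 56 + 2*413 = 56 + 826 = 882)
M - v = 882 - 1*236185 = 882 - 236185 = -235303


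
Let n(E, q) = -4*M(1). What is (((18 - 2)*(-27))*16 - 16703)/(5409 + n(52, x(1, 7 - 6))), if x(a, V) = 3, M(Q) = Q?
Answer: -4723/1081 ≈ -4.3691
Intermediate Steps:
n(E, q) = -4 (n(E, q) = -4*1 = -4)
(((18 - 2)*(-27))*16 - 16703)/(5409 + n(52, x(1, 7 - 6))) = (((18 - 2)*(-27))*16 - 16703)/(5409 - 4) = ((16*(-27))*16 - 16703)/5405 = (-432*16 - 16703)*(1/5405) = (-6912 - 16703)*(1/5405) = -23615*1/5405 = -4723/1081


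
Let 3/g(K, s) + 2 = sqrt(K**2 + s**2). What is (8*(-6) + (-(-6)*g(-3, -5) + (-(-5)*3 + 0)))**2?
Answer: 25587/25 - 954*sqrt(34)/25 ≈ 800.97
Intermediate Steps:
g(K, s) = 3/(-2 + sqrt(K**2 + s**2))
(8*(-6) + (-(-6)*g(-3, -5) + (-(-5)*3 + 0)))**2 = (8*(-6) + (-(-6)*3/(-2 + sqrt((-3)**2 + (-5)**2)) + (-(-5)*3 + 0)))**2 = (-48 + (-(-6)*3/(-2 + sqrt(9 + 25)) + (-5*(-3) + 0)))**2 = (-48 + (-(-6)*3/(-2 + sqrt(34)) + (15 + 0)))**2 = (-48 + (-(-18)/(-2 + sqrt(34)) + 15))**2 = (-48 + (18/(-2 + sqrt(34)) + 15))**2 = (-48 + (15 + 18/(-2 + sqrt(34))))**2 = (-33 + 18/(-2 + sqrt(34)))**2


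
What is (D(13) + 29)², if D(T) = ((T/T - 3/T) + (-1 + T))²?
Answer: 1053456849/28561 ≈ 36884.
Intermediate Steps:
D(T) = (T - 3/T)² (D(T) = ((1 - 3/T) + (-1 + T))² = (T - 3/T)²)
(D(13) + 29)² = ((-3 + 13²)²/13² + 29)² = ((-3 + 169)²/169 + 29)² = ((1/169)*166² + 29)² = ((1/169)*27556 + 29)² = (27556/169 + 29)² = (32457/169)² = 1053456849/28561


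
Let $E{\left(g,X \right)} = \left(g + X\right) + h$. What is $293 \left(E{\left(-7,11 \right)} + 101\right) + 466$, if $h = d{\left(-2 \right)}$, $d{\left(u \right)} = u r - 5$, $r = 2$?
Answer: $28594$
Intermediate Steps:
$d{\left(u \right)} = -5 + 2 u$ ($d{\left(u \right)} = u 2 - 5 = 2 u - 5 = -5 + 2 u$)
$h = -9$ ($h = -5 + 2 \left(-2\right) = -5 - 4 = -9$)
$E{\left(g,X \right)} = -9 + X + g$ ($E{\left(g,X \right)} = \left(g + X\right) - 9 = \left(X + g\right) - 9 = -9 + X + g$)
$293 \left(E{\left(-7,11 \right)} + 101\right) + 466 = 293 \left(\left(-9 + 11 - 7\right) + 101\right) + 466 = 293 \left(-5 + 101\right) + 466 = 293 \cdot 96 + 466 = 28128 + 466 = 28594$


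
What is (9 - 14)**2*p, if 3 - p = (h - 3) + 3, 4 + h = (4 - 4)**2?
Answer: 175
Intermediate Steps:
h = -4 (h = -4 + (4 - 4)**2 = -4 + 0**2 = -4 + 0 = -4)
p = 7 (p = 3 - ((-4 - 3) + 3) = 3 - (-7 + 3) = 3 - 1*(-4) = 3 + 4 = 7)
(9 - 14)**2*p = (9 - 14)**2*7 = (-5)**2*7 = 25*7 = 175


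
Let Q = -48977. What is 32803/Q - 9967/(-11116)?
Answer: 123515611/544428332 ≈ 0.22687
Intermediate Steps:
32803/Q - 9967/(-11116) = 32803/(-48977) - 9967/(-11116) = 32803*(-1/48977) - 9967*(-1/11116) = -32803/48977 + 9967/11116 = 123515611/544428332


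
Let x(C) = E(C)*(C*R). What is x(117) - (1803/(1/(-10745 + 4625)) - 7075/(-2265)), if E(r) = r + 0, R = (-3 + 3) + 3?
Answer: 5017167016/453 ≈ 1.1075e+7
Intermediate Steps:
R = 3 (R = 0 + 3 = 3)
E(r) = r
x(C) = 3*C² (x(C) = C*(C*3) = C*(3*C) = 3*C²)
x(117) - (1803/(1/(-10745 + 4625)) - 7075/(-2265)) = 3*117² - (1803/(1/(-10745 + 4625)) - 7075/(-2265)) = 3*13689 - (1803/(1/(-6120)) - 7075*(-1/2265)) = 41067 - (1803/(-1/6120) + 1415/453) = 41067 - (1803*(-6120) + 1415/453) = 41067 - (-11034360 + 1415/453) = 41067 - 1*(-4998563665/453) = 41067 + 4998563665/453 = 5017167016/453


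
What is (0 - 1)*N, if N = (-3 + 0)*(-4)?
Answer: -12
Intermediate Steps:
N = 12 (N = -3*(-4) = 12)
(0 - 1)*N = (0 - 1)*12 = -1*12 = -12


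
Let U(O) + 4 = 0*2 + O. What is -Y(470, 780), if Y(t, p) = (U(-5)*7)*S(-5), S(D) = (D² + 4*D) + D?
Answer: 0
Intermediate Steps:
U(O) = -4 + O (U(O) = -4 + (0*2 + O) = -4 + (0 + O) = -4 + O)
S(D) = D² + 5*D
Y(t, p) = 0 (Y(t, p) = ((-4 - 5)*7)*(-5*(5 - 5)) = (-9*7)*(-5*0) = -63*0 = 0)
-Y(470, 780) = -1*0 = 0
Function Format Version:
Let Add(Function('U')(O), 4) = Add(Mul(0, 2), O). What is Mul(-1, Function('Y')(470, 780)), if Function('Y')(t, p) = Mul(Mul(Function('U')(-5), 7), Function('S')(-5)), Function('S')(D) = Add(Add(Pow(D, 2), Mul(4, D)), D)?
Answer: 0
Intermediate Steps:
Function('U')(O) = Add(-4, O) (Function('U')(O) = Add(-4, Add(Mul(0, 2), O)) = Add(-4, Add(0, O)) = Add(-4, O))
Function('S')(D) = Add(Pow(D, 2), Mul(5, D))
Function('Y')(t, p) = 0 (Function('Y')(t, p) = Mul(Mul(Add(-4, -5), 7), Mul(-5, Add(5, -5))) = Mul(Mul(-9, 7), Mul(-5, 0)) = Mul(-63, 0) = 0)
Mul(-1, Function('Y')(470, 780)) = Mul(-1, 0) = 0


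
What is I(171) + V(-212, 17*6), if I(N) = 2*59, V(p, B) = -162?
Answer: -44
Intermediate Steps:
I(N) = 118
I(171) + V(-212, 17*6) = 118 - 162 = -44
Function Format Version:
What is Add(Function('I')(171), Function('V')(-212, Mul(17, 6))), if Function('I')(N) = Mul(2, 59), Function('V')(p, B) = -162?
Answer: -44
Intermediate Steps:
Function('I')(N) = 118
Add(Function('I')(171), Function('V')(-212, Mul(17, 6))) = Add(118, -162) = -44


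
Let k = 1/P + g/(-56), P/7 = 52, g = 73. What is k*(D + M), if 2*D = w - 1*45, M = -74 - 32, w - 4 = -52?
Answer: 288835/1456 ≈ 198.38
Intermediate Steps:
w = -48 (w = 4 - 52 = -48)
M = -106
P = 364 (P = 7*52 = 364)
D = -93/2 (D = (-48 - 1*45)/2 = (-48 - 45)/2 = (½)*(-93) = -93/2 ≈ -46.500)
k = -947/728 (k = 1/364 + 73/(-56) = 1*(1/364) + 73*(-1/56) = 1/364 - 73/56 = -947/728 ≈ -1.3008)
k*(D + M) = -947*(-93/2 - 106)/728 = -947/728*(-305/2) = 288835/1456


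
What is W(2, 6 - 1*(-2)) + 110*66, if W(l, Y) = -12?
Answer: 7248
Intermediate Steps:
W(2, 6 - 1*(-2)) + 110*66 = -12 + 110*66 = -12 + 7260 = 7248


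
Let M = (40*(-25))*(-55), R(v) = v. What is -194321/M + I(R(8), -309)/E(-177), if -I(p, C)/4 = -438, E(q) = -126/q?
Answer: 946179753/385000 ≈ 2457.6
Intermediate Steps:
M = 55000 (M = -1000*(-55) = 55000)
I(p, C) = 1752 (I(p, C) = -4*(-438) = 1752)
-194321/M + I(R(8), -309)/E(-177) = -194321/55000 + 1752/((-126/(-177))) = -194321*1/55000 + 1752/((-126*(-1/177))) = -194321/55000 + 1752/(42/59) = -194321/55000 + 1752*(59/42) = -194321/55000 + 17228/7 = 946179753/385000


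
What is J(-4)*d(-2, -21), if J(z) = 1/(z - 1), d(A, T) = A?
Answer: ⅖ ≈ 0.40000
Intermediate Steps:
J(z) = 1/(-1 + z)
J(-4)*d(-2, -21) = -2/(-1 - 4) = -2/(-5) = -⅕*(-2) = ⅖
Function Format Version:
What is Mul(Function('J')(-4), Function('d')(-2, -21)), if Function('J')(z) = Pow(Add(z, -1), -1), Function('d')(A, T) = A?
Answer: Rational(2, 5) ≈ 0.40000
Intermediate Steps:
Function('J')(z) = Pow(Add(-1, z), -1)
Mul(Function('J')(-4), Function('d')(-2, -21)) = Mul(Pow(Add(-1, -4), -1), -2) = Mul(Pow(-5, -1), -2) = Mul(Rational(-1, 5), -2) = Rational(2, 5)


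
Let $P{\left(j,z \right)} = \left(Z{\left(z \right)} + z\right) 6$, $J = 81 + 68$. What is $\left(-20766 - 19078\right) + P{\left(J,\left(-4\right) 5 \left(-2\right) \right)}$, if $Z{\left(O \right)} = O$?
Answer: $-39364$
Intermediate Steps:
$J = 149$
$P{\left(j,z \right)} = 12 z$ ($P{\left(j,z \right)} = \left(z + z\right) 6 = 2 z 6 = 12 z$)
$\left(-20766 - 19078\right) + P{\left(J,\left(-4\right) 5 \left(-2\right) \right)} = \left(-20766 - 19078\right) + 12 \left(-4\right) 5 \left(-2\right) = -39844 + 12 \left(\left(-20\right) \left(-2\right)\right) = -39844 + 12 \cdot 40 = -39844 + 480 = -39364$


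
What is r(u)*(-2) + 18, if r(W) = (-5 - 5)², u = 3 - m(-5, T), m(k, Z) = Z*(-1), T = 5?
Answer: -182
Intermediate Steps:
m(k, Z) = -Z
u = 8 (u = 3 - (-1)*5 = 3 - 1*(-5) = 3 + 5 = 8)
r(W) = 100 (r(W) = (-10)² = 100)
r(u)*(-2) + 18 = 100*(-2) + 18 = -200 + 18 = -182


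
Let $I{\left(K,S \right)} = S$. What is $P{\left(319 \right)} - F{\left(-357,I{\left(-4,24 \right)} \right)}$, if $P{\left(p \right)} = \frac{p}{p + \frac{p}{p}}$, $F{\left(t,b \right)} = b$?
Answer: $- \frac{7361}{320} \approx -23.003$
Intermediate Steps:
$P{\left(p \right)} = \frac{p}{1 + p}$ ($P{\left(p \right)} = \frac{p}{p + 1} = \frac{p}{1 + p}$)
$P{\left(319 \right)} - F{\left(-357,I{\left(-4,24 \right)} \right)} = \frac{319}{1 + 319} - 24 = \frac{319}{320} - 24 = - \frac{7361}{320}$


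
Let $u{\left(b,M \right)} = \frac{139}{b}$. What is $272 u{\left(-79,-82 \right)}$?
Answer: $- \frac{37808}{79} \approx -478.58$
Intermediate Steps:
$272 u{\left(-79,-82 \right)} = 272 \frac{139}{-79} = 272 \cdot 139 \left(- \frac{1}{79}\right) = 272 \left(- \frac{139}{79}\right) = - \frac{37808}{79}$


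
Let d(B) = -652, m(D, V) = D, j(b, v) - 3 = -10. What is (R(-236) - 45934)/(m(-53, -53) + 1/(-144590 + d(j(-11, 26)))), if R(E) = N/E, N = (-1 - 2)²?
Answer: 787243084893/908343586 ≈ 866.68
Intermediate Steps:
N = 9 (N = (-3)² = 9)
j(b, v) = -7 (j(b, v) = 3 - 10 = -7)
R(E) = 9/E
(R(-236) - 45934)/(m(-53, -53) + 1/(-144590 + d(j(-11, 26)))) = (9/(-236) - 45934)/(-53 + 1/(-144590 - 652)) = (9*(-1/236) - 45934)/(-53 + 1/(-145242)) = (-9/236 - 45934)/(-53 - 1/145242) = -10840433/(236*(-7697827/145242)) = -10840433/236*(-145242/7697827) = 787243084893/908343586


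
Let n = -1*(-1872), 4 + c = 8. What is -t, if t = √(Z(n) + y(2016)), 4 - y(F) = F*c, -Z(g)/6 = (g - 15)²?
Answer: -I*√20698754 ≈ -4549.6*I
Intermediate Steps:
c = 4 (c = -4 + 8 = 4)
n = 1872
Z(g) = -6*(-15 + g)² (Z(g) = -6*(g - 15)² = -6*(-15 + g)²)
y(F) = 4 - 4*F (y(F) = 4 - F*4 = 4 - 4*F)
t = I*√20698754 (t = √(-6*(-15 + 1872)² + (4 - 4*2016)) = √(-6*1857² + (4 - 8064)) = √(-6*3448449 - 8060) = √(-20690694 - 8060) = √(-20698754) = I*√20698754 ≈ 4549.6*I)
-t = -I*√20698754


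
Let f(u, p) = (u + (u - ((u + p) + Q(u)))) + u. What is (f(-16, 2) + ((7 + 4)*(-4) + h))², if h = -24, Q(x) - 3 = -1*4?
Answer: 10201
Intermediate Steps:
Q(x) = -1 (Q(x) = 3 - 1*4 = 3 - 4 = -1)
f(u, p) = 1 - p + 2*u (f(u, p) = (u + (u - ((u + p) - 1))) + u = (u + (u - ((p + u) - 1))) + u = (u + (u - (-1 + p + u))) + u = (u + (u + (1 - p - u))) + u = (u + (1 - p)) + u = (1 + u - p) + u = 1 - p + 2*u)
(f(-16, 2) + ((7 + 4)*(-4) + h))² = ((1 - 1*2 + 2*(-16)) + ((7 + 4)*(-4) - 24))² = ((1 - 2 - 32) + (11*(-4) - 24))² = (-33 + (-44 - 24))² = (-33 - 68)² = (-101)² = 10201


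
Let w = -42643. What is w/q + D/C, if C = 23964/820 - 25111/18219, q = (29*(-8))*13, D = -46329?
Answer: -258717712801049/156835429192 ≈ -1649.6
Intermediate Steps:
q = -3016 (q = -232*13 = -3016)
C = 104002274/3734895 (C = 23964*(1/820) - 25111*1/18219 = 5991/205 - 25111/18219 = 104002274/3734895 ≈ 27.846)
w/q + D/C = -42643/(-3016) - 46329/104002274/3734895 = -42643*(-1/3016) - 46329*3734895/104002274 = 42643/3016 - 173033950455/104002274 = -258717712801049/156835429192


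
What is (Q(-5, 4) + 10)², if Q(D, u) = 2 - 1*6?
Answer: 36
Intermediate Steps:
Q(D, u) = -4 (Q(D, u) = 2 - 6 = -4)
(Q(-5, 4) + 10)² = (-4 + 10)² = 6² = 36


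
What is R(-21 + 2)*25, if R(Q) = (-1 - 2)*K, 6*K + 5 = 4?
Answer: 25/2 ≈ 12.500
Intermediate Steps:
K = -⅙ (K = -⅚ + (⅙)*4 = -⅚ + ⅔ = -⅙ ≈ -0.16667)
R(Q) = ½ (R(Q) = (-1 - 2)*(-⅙) = -3*(-⅙) = ½)
R(-21 + 2)*25 = (½)*25 = 25/2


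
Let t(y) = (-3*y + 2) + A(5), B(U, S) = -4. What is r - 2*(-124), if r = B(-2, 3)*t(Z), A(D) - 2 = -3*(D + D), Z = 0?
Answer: 352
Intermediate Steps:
A(D) = 2 - 6*D (A(D) = 2 - 3*(D + D) = 2 - 6*D)
t(y) = -26 - 3*y (t(y) = (-3*y + 2) + (2 - 6*5) = (2 - 3*y) + (2 - 30) = (2 - 3*y) - 28 = -26 - 3*y)
r = 104 (r = -4*(-26 - 3*0) = -4*(-26 + 0) = -4*(-26) = 104)
r - 2*(-124) = 104 - 2*(-124) = 104 + 248 = 352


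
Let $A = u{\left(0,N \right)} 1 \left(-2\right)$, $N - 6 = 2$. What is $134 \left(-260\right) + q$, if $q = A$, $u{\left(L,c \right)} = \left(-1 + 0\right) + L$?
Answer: $-34838$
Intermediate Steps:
$N = 8$ ($N = 6 + 2 = 8$)
$u{\left(L,c \right)} = -1 + L$
$A = 2$ ($A = \left(-1 + 0\right) 1 \left(-2\right) = \left(-1\right) 1 \left(-2\right) = \left(-1\right) \left(-2\right) = 2$)
$q = 2$
$134 \left(-260\right) + q = 134 \left(-260\right) + 2 = -34840 + 2 = -34838$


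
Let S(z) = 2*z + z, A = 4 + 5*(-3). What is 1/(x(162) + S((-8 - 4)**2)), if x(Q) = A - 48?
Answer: 1/373 ≈ 0.0026810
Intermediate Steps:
A = -11 (A = 4 - 15 = -11)
x(Q) = -59 (x(Q) = -11 - 48 = -59)
S(z) = 3*z
1/(x(162) + S((-8 - 4)**2)) = 1/(-59 + 3*(-8 - 4)**2) = 1/(-59 + 3*(-12)**2) = 1/(-59 + 3*144) = 1/(-59 + 432) = 1/373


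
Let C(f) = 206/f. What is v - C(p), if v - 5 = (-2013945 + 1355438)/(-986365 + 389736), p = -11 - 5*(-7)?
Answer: -17752963/7159548 ≈ -2.4796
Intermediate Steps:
p = 24 (p = -11 + 35 = 24)
v = 3641652/596629 (v = 5 + (-2013945 + 1355438)/(-986365 + 389736) = 5 - 658507/(-596629) = 5 - 658507*(-1/596629) = 5 + 658507/596629 = 3641652/596629 ≈ 6.1037)
v - C(p) = 3641652/596629 - 206/24 = 3641652/596629 - 1*103/12 = 3641652/596629 - 103/12 = -17752963/7159548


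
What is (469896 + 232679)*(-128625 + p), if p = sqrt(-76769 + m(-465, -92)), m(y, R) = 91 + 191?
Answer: -90368709375 + 702575*I*sqrt(76487) ≈ -9.0369e+10 + 1.9431e+8*I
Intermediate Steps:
m(y, R) = 282
p = I*sqrt(76487) (p = sqrt(-76769 + 282) = sqrt(-76487) = I*sqrt(76487) ≈ 276.56*I)
(469896 + 232679)*(-128625 + p) = (469896 + 232679)*(-128625 + I*sqrt(76487)) = 702575*(-128625 + I*sqrt(76487)) = -90368709375 + 702575*I*sqrt(76487)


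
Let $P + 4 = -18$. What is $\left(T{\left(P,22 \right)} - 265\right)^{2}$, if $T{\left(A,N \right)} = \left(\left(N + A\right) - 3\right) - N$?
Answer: $84100$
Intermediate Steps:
$P = -22$ ($P = -4 - 18 = -22$)
$T{\left(A,N \right)} = -3 + A$ ($T{\left(A,N \right)} = \left(\left(A + N\right) - 3\right) - N = \left(-3 + A + N\right) - N = -3 + A$)
$\left(T{\left(P,22 \right)} - 265\right)^{2} = \left(\left(-3 - 22\right) - 265\right)^{2} = \left(-25 - 265\right)^{2} = \left(-290\right)^{2} = 84100$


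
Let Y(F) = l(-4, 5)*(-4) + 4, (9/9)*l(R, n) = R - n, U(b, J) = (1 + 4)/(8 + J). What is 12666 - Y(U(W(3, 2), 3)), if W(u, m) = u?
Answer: 12626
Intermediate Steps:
U(b, J) = 5/(8 + J)
l(R, n) = R - n
Y(F) = 40 (Y(F) = (-4 - 1*5)*(-4) + 4 = (-4 - 5)*(-4) + 4 = -9*(-4) + 4 = 36 + 4 = 40)
12666 - Y(U(W(3, 2), 3)) = 12666 - 1*40 = 12666 - 40 = 12626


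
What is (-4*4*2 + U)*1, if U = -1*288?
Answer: -320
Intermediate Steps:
U = -288
(-4*4*2 + U)*1 = (-4*4*2 - 288)*1 = (-16*2 - 288)*1 = (-32 - 288)*1 = -320*1 = -320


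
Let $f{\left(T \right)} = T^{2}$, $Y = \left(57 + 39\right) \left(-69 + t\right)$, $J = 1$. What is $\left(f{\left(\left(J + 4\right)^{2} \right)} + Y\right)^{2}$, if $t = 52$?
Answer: $1014049$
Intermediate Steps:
$Y = -1632$ ($Y = \left(57 + 39\right) \left(-69 + 52\right) = 96 \left(-17\right) = -1632$)
$\left(f{\left(\left(J + 4\right)^{2} \right)} + Y\right)^{2} = \left(\left(\left(1 + 4\right)^{2}\right)^{2} - 1632\right)^{2} = \left(\left(5^{2}\right)^{2} - 1632\right)^{2} = \left(25^{2} - 1632\right)^{2} = \left(625 - 1632\right)^{2} = \left(-1007\right)^{2} = 1014049$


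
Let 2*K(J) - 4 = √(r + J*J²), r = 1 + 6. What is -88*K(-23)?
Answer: -176 - 352*I*√190 ≈ -176.0 - 4852.0*I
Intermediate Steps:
r = 7
K(J) = 2 + √(7 + J³)/2 (K(J) = 2 + √(7 + J*J²)/2 = 2 + √(7 + J³)/2)
-88*K(-23) = -88*(2 + √(7 + (-23)³)/2) = -88*(2 + √(7 - 12167)/2) = -88*(2 + √(-12160)/2) = -88*(2 + (8*I*√190)/2) = -88*(2 + 4*I*√190) = -176 - 352*I*√190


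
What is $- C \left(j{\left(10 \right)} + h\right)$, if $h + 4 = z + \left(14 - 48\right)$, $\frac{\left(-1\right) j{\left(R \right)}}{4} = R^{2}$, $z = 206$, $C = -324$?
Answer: $-75168$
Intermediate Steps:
$j{\left(R \right)} = - 4 R^{2}$
$h = 168$ ($h = -4 + \left(206 + \left(14 - 48\right)\right) = -4 + \left(206 - 34\right) = -4 + 172 = 168$)
$- C \left(j{\left(10 \right)} + h\right) = - \left(-324\right) \left(- 4 \cdot 10^{2} + 168\right) = - \left(-324\right) \left(\left(-4\right) 100 + 168\right) = - \left(-324\right) \left(-400 + 168\right) = - \left(-324\right) \left(-232\right) = \left(-1\right) 75168 = -75168$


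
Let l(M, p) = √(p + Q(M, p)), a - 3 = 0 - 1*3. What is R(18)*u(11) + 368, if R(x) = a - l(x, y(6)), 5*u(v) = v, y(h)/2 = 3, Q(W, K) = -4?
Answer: 368 - 11*√2/5 ≈ 364.89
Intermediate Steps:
y(h) = 6 (y(h) = 2*3 = 6)
a = 0 (a = 3 + (0 - 1*3) = 3 + (0 - 3) = 3 - 3 = 0)
u(v) = v/5
l(M, p) = √(-4 + p) (l(M, p) = √(p - 4) = √(-4 + p))
R(x) = -√2 (R(x) = 0 - √(-4 + 6) = 0 - √2 = -√2)
R(18)*u(11) + 368 = (-√2)*((⅕)*11) + 368 = -√2*(11/5) + 368 = -11*√2/5 + 368 = 368 - 11*√2/5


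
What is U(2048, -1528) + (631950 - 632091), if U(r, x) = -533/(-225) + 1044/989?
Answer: -30613988/222525 ≈ -137.58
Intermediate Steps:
U(r, x) = 762037/222525 (U(r, x) = -533*(-1/225) + 1044*(1/989) = 533/225 + 1044/989 = 762037/222525)
U(2048, -1528) + (631950 - 632091) = 762037/222525 + (631950 - 632091) = 762037/222525 - 141 = -30613988/222525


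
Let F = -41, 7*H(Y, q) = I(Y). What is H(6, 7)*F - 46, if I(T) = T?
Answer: -568/7 ≈ -81.143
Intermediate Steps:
H(Y, q) = Y/7
H(6, 7)*F - 46 = ((1/7)*6)*(-41) - 46 = (6/7)*(-41) - 46 = -246/7 - 46 = -568/7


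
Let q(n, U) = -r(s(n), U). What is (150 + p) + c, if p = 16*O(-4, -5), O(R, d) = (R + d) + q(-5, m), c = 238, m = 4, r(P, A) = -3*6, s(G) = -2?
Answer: 532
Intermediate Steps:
r(P, A) = -18
q(n, U) = 18 (q(n, U) = -1*(-18) = 18)
O(R, d) = 18 + R + d (O(R, d) = (R + d) + 18 = 18 + R + d)
p = 144 (p = 16*(18 - 4 - 5) = 16*9 = 144)
(150 + p) + c = (150 + 144) + 238 = 294 + 238 = 532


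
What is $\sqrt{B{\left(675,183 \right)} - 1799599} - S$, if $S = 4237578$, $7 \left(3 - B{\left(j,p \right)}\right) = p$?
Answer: $-4237578 + \frac{i \sqrt{88181485}}{7} \approx -4.2376 \cdot 10^{6} + 1341.5 i$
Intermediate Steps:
$B{\left(j,p \right)} = 3 - \frac{p}{7}$
$\sqrt{B{\left(675,183 \right)} - 1799599} - S = \sqrt{\left(3 - \frac{183}{7}\right) - 1799599} - 4237578 = \sqrt{- \frac{162}{7} - 1799599} - 4237578 = \sqrt{- \frac{12597355}{7}} - 4237578 = \frac{i \sqrt{88181485}}{7} - 4237578 = -4237578 + \frac{i \sqrt{88181485}}{7}$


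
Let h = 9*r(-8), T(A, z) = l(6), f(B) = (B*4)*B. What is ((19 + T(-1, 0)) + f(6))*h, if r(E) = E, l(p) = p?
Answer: -12168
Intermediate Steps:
f(B) = 4*B**2 (f(B) = (4*B)*B = 4*B**2)
T(A, z) = 6
h = -72 (h = 9*(-8) = -72)
((19 + T(-1, 0)) + f(6))*h = ((19 + 6) + 4*6**2)*(-72) = (25 + 4*36)*(-72) = (25 + 144)*(-72) = 169*(-72) = -12168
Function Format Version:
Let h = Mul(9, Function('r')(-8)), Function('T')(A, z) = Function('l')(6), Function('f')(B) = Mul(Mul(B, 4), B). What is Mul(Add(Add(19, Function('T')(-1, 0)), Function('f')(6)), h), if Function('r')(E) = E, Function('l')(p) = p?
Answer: -12168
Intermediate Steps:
Function('f')(B) = Mul(4, Pow(B, 2)) (Function('f')(B) = Mul(Mul(4, B), B) = Mul(4, Pow(B, 2)))
Function('T')(A, z) = 6
h = -72 (h = Mul(9, -8) = -72)
Mul(Add(Add(19, Function('T')(-1, 0)), Function('f')(6)), h) = Mul(Add(Add(19, 6), Mul(4, Pow(6, 2))), -72) = Mul(Add(25, Mul(4, 36)), -72) = Mul(Add(25, 144), -72) = Mul(169, -72) = -12168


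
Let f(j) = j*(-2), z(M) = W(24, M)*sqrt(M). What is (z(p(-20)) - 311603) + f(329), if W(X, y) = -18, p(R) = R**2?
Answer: -312621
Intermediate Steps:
z(M) = -18*sqrt(M)
f(j) = -2*j
(z(p(-20)) - 311603) + f(329) = (-18*sqrt((-20)**2) - 311603) - 2*329 = (-18*sqrt(400) - 311603) - 658 = (-18*20 - 311603) - 658 = (-360 - 311603) - 658 = -311963 - 658 = -312621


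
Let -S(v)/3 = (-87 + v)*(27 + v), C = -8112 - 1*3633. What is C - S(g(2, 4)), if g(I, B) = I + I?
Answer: -19464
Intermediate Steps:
g(I, B) = 2*I
C = -11745 (C = -8112 - 3633 = -11745)
S(v) = -3*(-87 + v)*(27 + v)
C - S(g(2, 4)) = -11745 - (7047 - 3*(2*2)**2 + 180*(2*2)) = -11745 - (7047 - 3*4**2 + 180*4) = -11745 - (7047 - 3*16 + 720) = -11745 - (7047 - 48 + 720) = -11745 - 1*7719 = -11745 - 7719 = -19464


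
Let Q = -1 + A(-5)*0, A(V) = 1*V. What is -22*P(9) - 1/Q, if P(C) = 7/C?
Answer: -145/9 ≈ -16.111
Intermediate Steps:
A(V) = V
Q = -1 (Q = -1 - 5*0 = -1 + 0 = -1)
-22*P(9) - 1/Q = -154/9 - 1/(-1) = -154/9 - 1*(-1) = -22*7/9 + 1 = -154/9 + 1 = -145/9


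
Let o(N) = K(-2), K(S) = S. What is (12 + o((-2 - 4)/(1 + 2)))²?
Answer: 100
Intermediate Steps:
o(N) = -2
(12 + o((-2 - 4)/(1 + 2)))² = (12 - 2)² = 10² = 100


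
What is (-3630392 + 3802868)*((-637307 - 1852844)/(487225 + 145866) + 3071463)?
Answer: 335381840052687432/633091 ≈ 5.2975e+11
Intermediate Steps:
(-3630392 + 3802868)*((-637307 - 1852844)/(487225 + 145866) + 3071463) = 172476*(-2490151/633091 + 3071463) = 172476*(1944513091982/633091) = 335381840052687432/633091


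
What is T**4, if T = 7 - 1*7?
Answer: 0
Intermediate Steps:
T = 0 (T = 7 - 7 = 0)
T**4 = 0**4 = 0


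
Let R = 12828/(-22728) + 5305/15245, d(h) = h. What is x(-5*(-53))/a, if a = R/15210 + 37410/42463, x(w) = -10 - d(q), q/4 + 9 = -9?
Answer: 231243203020597560/3285846768063439 ≈ 70.375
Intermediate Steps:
q = -72 (q = -36 + 4*(-9) = -36 - 36 = -72)
x(w) = 62 (x(w) = -10 - 1*(-72) = -10 + 72 = 62)
R = -1249847/5774806 (R = 12828*(-1/22728) + 5305*(1/15245) = -1069/1894 + 1061/3049 = -1249847/5774806 ≈ -0.21643)
a = 3285846768063439/3729729080977380 (a = -1249847/5774806/15210 + 37410/42463 = -1249847/5774806*1/15210 + 37410*(1/42463) = -1249847/87834799260 + 37410/42463 = 3285846768063439/3729729080977380 ≈ 0.88099)
x(-5*(-53))/a = 62/(3285846768063439/3729729080977380) = 62*(3729729080977380/3285846768063439) = 231243203020597560/3285846768063439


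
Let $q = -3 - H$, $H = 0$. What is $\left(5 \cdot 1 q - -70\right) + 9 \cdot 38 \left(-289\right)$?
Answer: $-98783$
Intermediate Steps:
$q = -3$ ($q = -3 - 0 = -3 + 0 = -3$)
$\left(5 \cdot 1 q - -70\right) + 9 \cdot 38 \left(-289\right) = \left(5 \cdot 1 \left(-3\right) - -70\right) + 9 \cdot 38 \left(-289\right) = \left(5 \left(-3\right) + 70\right) + 342 \left(-289\right) = \left(-15 + 70\right) - 98838 = 55 - 98838 = -98783$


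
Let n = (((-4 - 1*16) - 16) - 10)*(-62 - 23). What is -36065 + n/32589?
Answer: -69136375/1917 ≈ -36065.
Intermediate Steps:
n = 3910 (n = (((-4 - 16) - 16) - 10)*(-85) = ((-20 - 16) - 10)*(-85) = (-36 - 10)*(-85) = -46*(-85) = 3910)
-36065 + n/32589 = -36065 + 3910/32589 = -36065 + 3910*(1/32589) = -36065 + 230/1917 = -69136375/1917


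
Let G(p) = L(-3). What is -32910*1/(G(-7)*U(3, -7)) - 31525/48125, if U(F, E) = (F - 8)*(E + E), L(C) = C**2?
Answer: -305458/5775 ≈ -52.893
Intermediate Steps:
U(F, E) = 2*E*(-8 + F) (U(F, E) = (-8 + F)*(2*E) = 2*E*(-8 + F))
G(p) = 9 (G(p) = (-3)**2 = 9)
-32910*1/(G(-7)*U(3, -7)) - 31525/48125 = -32910*(-1/(126*(-8 + 3))) - 31525/48125 = -32910/((2*(-7)*(-5))*9) - 31525*1/48125 = -32910/(70*9) - 1261/1925 = -32910/630 - 1261/1925 = -32910*1/630 - 1261/1925 = -1097/21 - 1261/1925 = -305458/5775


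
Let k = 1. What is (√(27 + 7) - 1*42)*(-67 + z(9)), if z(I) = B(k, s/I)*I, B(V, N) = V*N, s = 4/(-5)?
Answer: 14238/5 - 339*√34/5 ≈ 2452.3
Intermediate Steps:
s = -⅘ (s = 4*(-⅕) = -⅘ ≈ -0.80000)
B(V, N) = N*V
z(I) = -⅘ (z(I) = (-4/(5*I)*1)*I = (-4/(5*I))*I = -⅘)
(√(27 + 7) - 1*42)*(-67 + z(9)) = (√(27 + 7) - 1*42)*(-67 - ⅘) = (√34 - 42)*(-339/5) = (-42 + √34)*(-339/5) = 14238/5 - 339*√34/5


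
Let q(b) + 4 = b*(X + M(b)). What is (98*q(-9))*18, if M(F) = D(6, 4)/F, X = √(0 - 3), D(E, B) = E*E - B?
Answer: 49392 - 15876*I*√3 ≈ 49392.0 - 27498.0*I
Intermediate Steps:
D(E, B) = E² - B
X = I*√3 (X = √(-3) = I*√3 ≈ 1.732*I)
M(F) = 32/F (M(F) = (6² - 1*4)/F = (36 - 4)/F = 32/F)
q(b) = -4 + b*(32/b + I*√3) (q(b) = -4 + b*(I*√3 + 32/b) = -4 + b*(32/b + I*√3))
(98*q(-9))*18 = (98*(28 + I*(-9)*√3))*18 = (98*(28 - 9*I*√3))*18 = (2744 - 882*I*√3)*18 = 49392 - 15876*I*√3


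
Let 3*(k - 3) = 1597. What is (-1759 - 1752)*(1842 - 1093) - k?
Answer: -7890823/3 ≈ -2.6303e+6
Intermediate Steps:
k = 1606/3 (k = 3 + (⅓)*1597 = 3 + 1597/3 = 1606/3 ≈ 535.33)
(-1759 - 1752)*(1842 - 1093) - k = (-1759 - 1752)*(1842 - 1093) - 1*1606/3 = -3511*749 - 1606/3 = -2629739 - 1606/3 = -7890823/3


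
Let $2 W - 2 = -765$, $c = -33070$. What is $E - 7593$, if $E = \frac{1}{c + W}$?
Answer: $- \frac{507994481}{66903} \approx -7593.0$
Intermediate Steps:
$W = - \frac{763}{2}$ ($W = 1 + \frac{1}{2} \left(-765\right) = 1 - \frac{765}{2} = - \frac{763}{2} \approx -381.5$)
$E = - \frac{2}{66903}$ ($E = \frac{1}{-33070 - \frac{763}{2}} = \frac{1}{- \frac{66903}{2}} = - \frac{2}{66903} \approx -2.9894 \cdot 10^{-5}$)
$E - 7593 = - \frac{2}{66903} - 7593 = - \frac{507994481}{66903}$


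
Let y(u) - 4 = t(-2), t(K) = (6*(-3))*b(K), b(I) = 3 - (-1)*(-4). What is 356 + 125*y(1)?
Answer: 3106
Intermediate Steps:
b(I) = -1 (b(I) = 3 - 1*4 = 3 - 4 = -1)
t(K) = 18 (t(K) = (6*(-3))*(-1) = -18*(-1) = 18)
y(u) = 22 (y(u) = 4 + 18 = 22)
356 + 125*y(1) = 356 + 125*22 = 356 + 2750 = 3106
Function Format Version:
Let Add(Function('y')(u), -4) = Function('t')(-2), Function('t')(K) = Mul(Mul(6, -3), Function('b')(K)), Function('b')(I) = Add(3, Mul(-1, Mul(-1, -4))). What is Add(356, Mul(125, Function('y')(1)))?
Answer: 3106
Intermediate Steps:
Function('b')(I) = -1 (Function('b')(I) = Add(3, Mul(-1, 4)) = Add(3, -4) = -1)
Function('t')(K) = 18 (Function('t')(K) = Mul(Mul(6, -3), -1) = Mul(-18, -1) = 18)
Function('y')(u) = 22 (Function('y')(u) = Add(4, 18) = 22)
Add(356, Mul(125, Function('y')(1))) = Add(356, Mul(125, 22)) = Add(356, 2750) = 3106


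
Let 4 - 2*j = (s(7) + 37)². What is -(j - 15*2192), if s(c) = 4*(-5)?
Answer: 66045/2 ≈ 33023.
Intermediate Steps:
s(c) = -20
j = -285/2 (j = 2 - (-20 + 37)²/2 = 2 - ½*17² = 2 - ½*289 = 2 - 289/2 = -285/2 ≈ -142.50)
-(j - 15*2192) = -(-285/2 - 15*2192) = -(-285/2 - 1*32880) = -(-285/2 - 32880) = -1*(-66045/2) = 66045/2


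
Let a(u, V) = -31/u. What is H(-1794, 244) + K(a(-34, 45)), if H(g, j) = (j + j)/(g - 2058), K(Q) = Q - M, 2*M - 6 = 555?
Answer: -4579213/16371 ≈ -279.71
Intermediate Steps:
M = 561/2 (M = 3 + (½)*555 = 3 + 555/2 = 561/2 ≈ 280.50)
K(Q) = -561/2 + Q (K(Q) = Q - 1*561/2 = Q - 561/2 = -561/2 + Q)
H(g, j) = 2*j/(-2058 + g) (H(g, j) = (2*j)/(-2058 + g) = 2*j/(-2058 + g))
H(-1794, 244) + K(a(-34, 45)) = 2*244/(-2058 - 1794) + (-561/2 - 31/(-34)) = 2*244/(-3852) + (-561/2 - 31*(-1/34)) = 2*244*(-1/3852) + (-561/2 + 31/34) = -122/963 - 4753/17 = -4579213/16371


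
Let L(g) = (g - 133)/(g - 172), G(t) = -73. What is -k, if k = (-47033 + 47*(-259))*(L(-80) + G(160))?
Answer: -25631969/6 ≈ -4.2720e+6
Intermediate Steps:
L(g) = (-133 + g)/(-172 + g)
k = 25631969/6 (k = (-47033 + 47*(-259))*((-133 - 80)/(-172 - 80) - 73) = (-47033 - 12173)*(-213/(-252) - 73) = -59206*(-1/252*(-213) - 73) = -59206*(71/84 - 73) = -59206*(-6061/84) = 25631969/6 ≈ 4.2720e+6)
-k = -1*25631969/6 = -25631969/6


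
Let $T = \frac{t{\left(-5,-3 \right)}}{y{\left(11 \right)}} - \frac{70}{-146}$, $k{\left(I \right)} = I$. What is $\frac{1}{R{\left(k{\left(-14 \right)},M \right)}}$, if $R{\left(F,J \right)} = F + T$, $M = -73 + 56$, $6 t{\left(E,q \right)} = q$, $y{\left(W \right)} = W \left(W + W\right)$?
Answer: $- \frac{35332}{477781} \approx -0.07395$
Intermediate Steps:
$y{\left(W \right)} = 2 W^{2}$ ($y{\left(W \right)} = W 2 W = 2 W^{2}$)
$t{\left(E,q \right)} = \frac{q}{6}$
$T = \frac{16867}{35332}$ ($T = \frac{\frac{1}{6} \left(-3\right)}{2 \cdot 11^{2}} - \frac{70}{-146} = - \frac{1}{2 \cdot 2 \cdot 121} - - \frac{35}{73} = - \frac{1}{2 \cdot 242} + \frac{35}{73} = \left(- \frac{1}{2}\right) \frac{1}{242} + \frac{35}{73} = - \frac{1}{484} + \frac{35}{73} = \frac{16867}{35332} \approx 0.47739$)
$M = -17$
$R{\left(F,J \right)} = \frac{16867}{35332} + F$ ($R{\left(F,J \right)} = F + \frac{16867}{35332} = \frac{16867}{35332} + F$)
$\frac{1}{R{\left(k{\left(-14 \right)},M \right)}} = \frac{1}{\frac{16867}{35332} - 14} = \frac{1}{- \frac{477781}{35332}} = - \frac{35332}{477781}$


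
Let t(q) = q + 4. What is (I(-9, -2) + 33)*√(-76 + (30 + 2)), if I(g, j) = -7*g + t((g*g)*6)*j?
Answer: -1768*I*√11 ≈ -5863.8*I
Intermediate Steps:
t(q) = 4 + q
I(g, j) = -7*g + j*(4 + 6*g²) (I(g, j) = -7*g + (4 + (g*g)*6)*j = -7*g + (4 + g²*6)*j = -7*g + (4 + 6*g²)*j = -7*g + j*(4 + 6*g²))
(I(-9, -2) + 33)*√(-76 + (30 + 2)) = ((-7*(-9) + 2*(-2)*(2 + 3*(-9)²)) + 33)*√(-76 + (30 + 2)) = ((63 + 2*(-2)*(2 + 3*81)) + 33)*√(-76 + 32) = ((63 + 2*(-2)*(2 + 243)) + 33)*√(-44) = ((63 + 2*(-2)*245) + 33)*(2*I*√11) = ((63 - 980) + 33)*(2*I*√11) = (-917 + 33)*(2*I*√11) = -1768*I*√11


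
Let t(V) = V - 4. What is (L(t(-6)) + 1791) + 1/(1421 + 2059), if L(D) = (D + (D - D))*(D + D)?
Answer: 6928681/3480 ≈ 1991.0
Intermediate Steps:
t(V) = -4 + V
L(D) = 2*D² (L(D) = (D + 0)*(2*D) = D*(2*D) = 2*D²)
(L(t(-6)) + 1791) + 1/(1421 + 2059) = (2*(-4 - 6)² + 1791) + 1/(1421 + 2059) = (2*(-10)² + 1791) + 1/3480 = (2*100 + 1791) + 1/3480 = (200 + 1791) + 1/3480 = 1991 + 1/3480 = 6928681/3480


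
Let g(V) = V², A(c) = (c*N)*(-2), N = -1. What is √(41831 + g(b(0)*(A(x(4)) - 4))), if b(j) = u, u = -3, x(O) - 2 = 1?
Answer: √41867 ≈ 204.61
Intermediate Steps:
x(O) = 3 (x(O) = 2 + 1 = 3)
A(c) = 2*c (A(c) = (c*(-1))*(-2) = -c*(-2) = 2*c)
b(j) = -3
√(41831 + g(b(0)*(A(x(4)) - 4))) = √(41831 + (-3*(2*3 - 4))²) = √(41831 + (-3*(6 - 4))²) = √(41831 + (-3*2)²) = √(41831 + (-6)²) = √(41831 + 36) = √41867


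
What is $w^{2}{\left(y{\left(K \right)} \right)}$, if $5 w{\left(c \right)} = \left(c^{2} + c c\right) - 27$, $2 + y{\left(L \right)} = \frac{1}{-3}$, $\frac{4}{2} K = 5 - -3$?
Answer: $\frac{841}{81} \approx 10.383$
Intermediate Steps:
$K = 4$ ($K = \frac{5 - -3}{2} = \frac{5 + 3}{2} = \frac{1}{2} \cdot 8 = 4$)
$y{\left(L \right)} = - \frac{7}{3}$ ($y{\left(L \right)} = -2 + \frac{1}{-3} = -2 - \frac{1}{3} = - \frac{7}{3}$)
$w{\left(c \right)} = - \frac{27}{5} + \frac{2 c^{2}}{5}$ ($w{\left(c \right)} = \frac{\left(c^{2} + c c\right) - 27}{5} = \frac{\left(c^{2} + c^{2}\right) - 27}{5} = \frac{2 c^{2} - 27}{5} = \frac{-27 + 2 c^{2}}{5} = - \frac{27}{5} + \frac{2 c^{2}}{5}$)
$w^{2}{\left(y{\left(K \right)} \right)} = \left(- \frac{27}{5} + \frac{2 \left(- \frac{7}{3}\right)^{2}}{5}\right)^{2} = \left(- \frac{27}{5} + \frac{2}{5} \cdot \frac{49}{9}\right)^{2} = \left(- \frac{27}{5} + \frac{98}{45}\right)^{2} = \left(- \frac{29}{9}\right)^{2} = \frac{841}{81}$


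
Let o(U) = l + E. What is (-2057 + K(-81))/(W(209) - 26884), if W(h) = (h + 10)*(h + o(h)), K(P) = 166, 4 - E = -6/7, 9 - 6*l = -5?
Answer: -13237/143232 ≈ -0.092417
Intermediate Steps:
l = 7/3 (l = 3/2 - ⅙*(-5) = 3/2 + ⅚ = 7/3 ≈ 2.3333)
E = 34/7 (E = 4 - (-6)/7 = 4 - 1*(-6/7) = 4 + 6/7 = 34/7 ≈ 4.8571)
o(U) = 151/21 (o(U) = 7/3 + 34/7 = 151/21)
W(h) = (10 + h)*(151/21 + h) (W(h) = (h + 10)*(h + 151/21) = (10 + h)*(151/21 + h))
(-2057 + K(-81))/(W(209) - 26884) = (-2057 + 166)/((1510/21 + 209² + (361/21)*209) - 26884) = -1891/((1510/21 + 43681 + 75449/21) - 26884) = -1891/(331420/7 - 26884) = -1891/143232/7 = -1891*7/143232 = -13237/143232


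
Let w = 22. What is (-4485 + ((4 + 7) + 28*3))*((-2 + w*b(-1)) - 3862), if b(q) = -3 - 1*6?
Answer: 17832180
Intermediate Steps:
b(q) = -9 (b(q) = -3 - 6 = -9)
(-4485 + ((4 + 7) + 28*3))*((-2 + w*b(-1)) - 3862) = (-4485 + ((4 + 7) + 28*3))*((-2 + 22*(-9)) - 3862) = (-4485 + (11 + 84))*((-2 - 198) - 3862) = (-4485 + 95)*(-200 - 3862) = -4390*(-4062) = 17832180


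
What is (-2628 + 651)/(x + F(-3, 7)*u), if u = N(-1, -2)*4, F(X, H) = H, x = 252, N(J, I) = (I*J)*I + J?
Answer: -1977/112 ≈ -17.652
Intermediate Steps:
N(J, I) = J + J*I**2 (N(J, I) = J*I**2 + J = J + J*I**2)
u = -20 (u = -(1 + (-2)**2)*4 = -(1 + 4)*4 = -1*5*4 = -5*4 = -20)
(-2628 + 651)/(x + F(-3, 7)*u) = (-2628 + 651)/(252 + 7*(-20)) = -1977/(252 - 140) = -1977/112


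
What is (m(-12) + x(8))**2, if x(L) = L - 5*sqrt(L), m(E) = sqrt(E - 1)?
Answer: (8 - 10*sqrt(2) + I*sqrt(13))**2 ≈ 24.726 - 44.292*I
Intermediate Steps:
m(E) = sqrt(-1 + E)
x(L) = L - 5*sqrt(L)
(m(-12) + x(8))**2 = (sqrt(-1 - 12) + (8 - 10*sqrt(2)))**2 = (sqrt(-13) + (8 - 10*sqrt(2)))**2 = (I*sqrt(13) + (8 - 10*sqrt(2)))**2 = (8 - 10*sqrt(2) + I*sqrt(13))**2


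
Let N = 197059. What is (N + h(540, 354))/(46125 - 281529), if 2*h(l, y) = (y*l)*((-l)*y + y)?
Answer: 18237040421/235404 ≈ 77471.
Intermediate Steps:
h(l, y) = l*y*(y - l*y)/2 (h(l, y) = ((y*l)*((-l)*y + y))/2 = ((l*y)*(-l*y + y))/2 = ((l*y)*(y - l*y))/2 = (l*y*(y - l*y))/2 = l*y*(y - l*y)/2)
(N + h(540, 354))/(46125 - 281529) = (197059 + (½)*540*354²*(1 - 1*540))/(46125 - 281529) = (197059 + (½)*540*125316*(1 - 540))/(-235404) = (197059 + (½)*540*125316*(-539))*(-1/235404) = (197059 - 18237237480)*(-1/235404) = -18237040421*(-1/235404) = 18237040421/235404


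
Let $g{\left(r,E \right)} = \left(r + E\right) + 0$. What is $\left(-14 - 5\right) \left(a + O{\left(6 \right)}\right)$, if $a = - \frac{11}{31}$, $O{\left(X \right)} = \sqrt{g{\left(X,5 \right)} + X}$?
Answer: $\frac{209}{31} - 19 \sqrt{17} \approx -71.597$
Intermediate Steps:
$g{\left(r,E \right)} = E + r$ ($g{\left(r,E \right)} = \left(E + r\right) + 0 = E + r$)
$O{\left(X \right)} = \sqrt{5 + 2 X}$ ($O{\left(X \right)} = \sqrt{\left(5 + X\right) + X} = \sqrt{5 + 2 X}$)
$a = - \frac{11}{31}$ ($a = \left(-11\right) \frac{1}{31} = - \frac{11}{31} \approx -0.35484$)
$\left(-14 - 5\right) \left(a + O{\left(6 \right)}\right) = \left(-14 - 5\right) \left(- \frac{11}{31} + \sqrt{5 + 2 \cdot 6}\right) = - 19 \left(- \frac{11}{31} + \sqrt{5 + 12}\right) = - 19 \left(- \frac{11}{31} + \sqrt{17}\right) = \frac{209}{31} - 19 \sqrt{17}$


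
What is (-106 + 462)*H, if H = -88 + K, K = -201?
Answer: -102884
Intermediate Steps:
H = -289 (H = -88 - 201 = -289)
(-106 + 462)*H = (-106 + 462)*(-289) = 356*(-289) = -102884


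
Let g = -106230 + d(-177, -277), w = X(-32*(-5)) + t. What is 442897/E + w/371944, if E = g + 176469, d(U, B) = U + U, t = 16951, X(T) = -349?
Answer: 82946556269/12996653220 ≈ 6.3821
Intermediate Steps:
w = 16602 (w = -349 + 16951 = 16602)
d(U, B) = 2*U
g = -106584 (g = -106230 + 2*(-177) = -106230 - 354 = -106584)
E = 69885 (E = -106584 + 176469 = 69885)
442897/E + w/371944 = 442897/69885 + 16602/371944 = 442897*(1/69885) + 16602*(1/371944) = 442897/69885 + 8301/185972 = 82946556269/12996653220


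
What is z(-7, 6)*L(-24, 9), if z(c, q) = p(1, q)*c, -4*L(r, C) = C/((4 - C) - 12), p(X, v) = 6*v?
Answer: -567/17 ≈ -33.353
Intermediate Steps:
L(r, C) = -C/(4*(-8 - C)) (L(r, C) = -C/(4*((4 - C) - 12)) = -C/(4*(-8 - C)))
z(c, q) = 6*c*q (z(c, q) = (6*q)*c = 6*c*q)
z(-7, 6)*L(-24, 9) = (6*(-7)*6)*((¼)*9/(8 + 9)) = -63*9/17 = -252*9/68 = -567/17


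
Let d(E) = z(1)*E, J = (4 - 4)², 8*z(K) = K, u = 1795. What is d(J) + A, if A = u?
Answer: 1795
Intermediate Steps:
z(K) = K/8
J = 0 (J = 0² = 0)
A = 1795
d(E) = E/8 (d(E) = ((⅛)*1)*E = E/8)
d(J) + A = (⅛)*0 + 1795 = 0 + 1795 = 1795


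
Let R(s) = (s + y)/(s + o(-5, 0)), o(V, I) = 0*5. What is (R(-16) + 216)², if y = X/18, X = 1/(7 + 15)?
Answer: 1890380257921/40144896 ≈ 47089.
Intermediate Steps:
X = 1/22 ≈ 0.045455
y = 1/396 (y = (1/22)/18 = (1/22)*(1/18) = 1/396 ≈ 0.0025253)
o(V, I) = 0
R(s) = (1/396 + s)/s (R(s) = (s + 1/396)/(s + 0) = (1/396 + s)/s)
(R(-16) + 216)² = ((1/396 - 16)/(-16) + 216)² = (-1/16*(-6335/396) + 216)² = (6335/6336 + 216)² = (1374911/6336)² = 1890380257921/40144896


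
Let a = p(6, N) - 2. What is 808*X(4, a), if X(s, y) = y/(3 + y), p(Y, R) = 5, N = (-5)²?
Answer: 404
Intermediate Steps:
N = 25
a = 3 (a = 5 - 2 = 3)
808*X(4, a) = 808*(3/(3 + 3)) = 808*(3/6) = 808*(3*(⅙)) = 808*(½) = 404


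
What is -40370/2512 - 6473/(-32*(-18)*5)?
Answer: -8282861/452160 ≈ -18.318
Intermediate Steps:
-40370/2512 - 6473/(-32*(-18)*5) = -40370*1/2512 - 6473/(576*5) = -20185/1256 - 6473/2880 = -8282861/452160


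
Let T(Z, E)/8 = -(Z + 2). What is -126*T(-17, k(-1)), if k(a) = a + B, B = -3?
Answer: -15120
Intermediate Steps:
k(a) = -3 + a (k(a) = a - 3 = -3 + a)
T(Z, E) = -16 - 8*Z (T(Z, E) = 8*(-(Z + 2)) = 8*(-(2 + Z)) = 8*(-2 - Z) = -16 - 8*Z)
-126*T(-17, k(-1)) = -126*(-16 - 8*(-17)) = -126*(-16 + 136) = -126*120 = -15120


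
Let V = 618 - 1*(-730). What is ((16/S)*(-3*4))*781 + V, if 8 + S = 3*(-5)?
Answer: 180956/23 ≈ 7867.6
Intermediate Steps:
S = -23 (S = -8 + 3*(-5) = -8 - 15 = -23)
V = 1348 (V = 618 + 730 = 1348)
((16/S)*(-3*4))*781 + V = ((16/(-23))*(-3*4))*781 + 1348 = ((16*(-1/23))*(-12))*781 + 1348 = -16/23*(-12)*781 + 1348 = (192/23)*781 + 1348 = 149952/23 + 1348 = 180956/23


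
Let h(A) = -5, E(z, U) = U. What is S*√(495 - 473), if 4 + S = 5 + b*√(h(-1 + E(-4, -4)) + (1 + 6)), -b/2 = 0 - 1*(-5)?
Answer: √22 - 20*√11 ≈ -61.642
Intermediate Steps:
b = -10 (b = -2*(0 - 1*(-5)) = -2*(0 + 5) = -2*5 = -10)
S = 1 - 10*√2 (S = -4 + (5 - 10*√(-5 + (1 + 6))) = -4 + (5 - 10*√(-5 + 7)) = -4 + (5 - 10*√2) = 1 - 10*√2 ≈ -13.142)
S*√(495 - 473) = (1 - 10*√2)*√(495 - 473) = (1 - 10*√2)*√22 = √22*(1 - 10*√2)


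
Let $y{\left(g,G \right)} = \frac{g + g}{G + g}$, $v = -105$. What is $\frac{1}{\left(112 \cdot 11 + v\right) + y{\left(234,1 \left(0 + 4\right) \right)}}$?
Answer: $\frac{119}{134347} \approx 0.00088577$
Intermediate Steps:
$y{\left(g,G \right)} = \frac{2 g}{G + g}$
$\frac{1}{\left(112 \cdot 11 + v\right) + y{\left(234,1 \left(0 + 4\right) \right)}} = \frac{1}{\left(112 \cdot 11 - 105\right) + 2 \cdot 234 \frac{1}{1 \left(0 + 4\right) + 234}} = \frac{1}{\left(1232 - 105\right) + 2 \cdot 234 \frac{1}{1 \cdot 4 + 234}} = \frac{1}{1127 + 2 \cdot 234 \frac{1}{4 + 234}} = \frac{1}{1127 + 2 \cdot 234 \cdot \frac{1}{238}} = \frac{1}{1127 + \frac{234}{119}} = \frac{1}{\frac{134347}{119}} = \frac{119}{134347}$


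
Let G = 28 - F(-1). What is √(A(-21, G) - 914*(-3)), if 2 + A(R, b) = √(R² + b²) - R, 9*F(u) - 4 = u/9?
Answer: √(223641 + 7*√160810)/9 ≈ 52.874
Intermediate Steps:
F(u) = 4/9 + u/81 (F(u) = 4/9 + (u/9)/9 = 4/9 + u/81)
G = 2233/81 (G = 28 - (4/9 + (1/81)*(-1)) = 28 - (4/9 - 1/81) = 28 - 1*35/81 = 28 - 35/81 = 2233/81 ≈ 27.568)
A(R, b) = -2 + √(R² + b²) - R (A(R, b) = -2 + (√(R² + b²) - R) = -2 + √(R² + b²) - R)
√(A(-21, G) - 914*(-3)) = √((-2 + √((-21)² + (2233/81)²) - 1*(-21)) - 914*(-3)) = √((-2 + √(441 + 4986289/6561) + 21) + 2742) = √((-2 + √(7879690/6561) + 21) + 2742) = √((-2 + 7*√160810/81 + 21) + 2742) = √((19 + 7*√160810/81) + 2742) = √(2761 + 7*√160810/81)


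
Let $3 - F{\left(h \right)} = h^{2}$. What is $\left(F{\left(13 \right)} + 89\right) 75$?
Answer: $-5775$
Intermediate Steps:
$F{\left(h \right)} = 3 - h^{2}$
$\left(F{\left(13 \right)} + 89\right) 75 = \left(\left(3 - 13^{2}\right) + 89\right) 75 = \left(\left(3 - 169\right) + 89\right) 75 = \left(-166 + 89\right) 75 = \left(-77\right) 75 = -5775$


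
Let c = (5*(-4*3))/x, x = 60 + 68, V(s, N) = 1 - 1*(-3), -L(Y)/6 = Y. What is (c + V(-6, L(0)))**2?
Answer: 12769/1024 ≈ 12.470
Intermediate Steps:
L(Y) = -6*Y
V(s, N) = 4 (V(s, N) = 1 + 3 = 4)
x = 128
c = -15/32 (c = (5*(-4*3))/128 = (5*(-12))*(1/128) = -60*1/128 = -15/32 ≈ -0.46875)
(c + V(-6, L(0)))**2 = (-15/32 + 4)**2 = (113/32)**2 = 12769/1024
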